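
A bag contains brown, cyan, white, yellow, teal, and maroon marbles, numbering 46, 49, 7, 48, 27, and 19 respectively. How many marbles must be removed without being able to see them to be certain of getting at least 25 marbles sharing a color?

Treat the 6 colors as pigeonholes.
In the worst case we take at most 24 of each color, but all 7 white and all 19 maroon (fewer than 24), giving 24 + 24 + 7 + 24 + 24 + 19 = 122.
One more marble then forces some color to 25, so 122 + 1 = 123.

123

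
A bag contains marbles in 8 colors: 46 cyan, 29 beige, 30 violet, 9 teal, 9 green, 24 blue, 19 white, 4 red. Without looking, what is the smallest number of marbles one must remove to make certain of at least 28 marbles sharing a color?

147

Treat the 8 colors as pigeonholes.
In the worst case we take at most 27 of each color, but all 9 teal, all 9 green, all 24 blue, all 19 white, and all 4 red (fewer than 27), giving 27 + 27 + 27 + 9 + 9 + 24 + 19 + 4 = 146.
One more marble then forces some color to 28, so 146 + 1 = 147.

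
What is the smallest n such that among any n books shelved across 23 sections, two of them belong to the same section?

There are 23 sections acting as pigeonholes.
With 23 books we could place one in each, avoiding any repeat.
One more forces some class to hold 2, so 23 + 1 = 24.

24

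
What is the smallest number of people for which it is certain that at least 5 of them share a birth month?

There are 12 months of the year acting as pigeonholes.
With 12 × 4 = 48 people we could place exactly 4 in each, with no class reaching 5.
One more forces some class to hold 5, so 48 + 1 = 49.

49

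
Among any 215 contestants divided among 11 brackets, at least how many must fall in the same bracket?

The 215 contestants fall into 11 brackets.
If each of the 11 brackets held at most 19, the total would be at most 11 × 19 = 209 < 215, a contradiction.
So at least one holds ⌈215/11⌉ = 20.

20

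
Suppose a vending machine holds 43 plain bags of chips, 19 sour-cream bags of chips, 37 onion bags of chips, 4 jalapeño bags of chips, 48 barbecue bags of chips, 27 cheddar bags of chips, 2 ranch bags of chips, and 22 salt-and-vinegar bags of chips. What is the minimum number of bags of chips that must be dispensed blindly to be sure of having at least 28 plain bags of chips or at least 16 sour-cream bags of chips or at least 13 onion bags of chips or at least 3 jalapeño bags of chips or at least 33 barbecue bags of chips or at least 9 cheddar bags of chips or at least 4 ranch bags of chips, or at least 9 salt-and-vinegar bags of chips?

Each of the 8 flavors has its own threshold; avoid all of them simultaneously.
The worst case stops just short of every target: 27 plain, 15 sour-cream, 12 onion, 2 jalapeño, 32 barbecue, 8 cheddar, all 2 ranch, 8 salt-and-vinegar — 27 + 15 + 12 + 2 + 32 + 8 + 2 + 8 = 106 bags of chips.
One more bag of chips must push some flavor to its target, so 106 + 1 = 107.

107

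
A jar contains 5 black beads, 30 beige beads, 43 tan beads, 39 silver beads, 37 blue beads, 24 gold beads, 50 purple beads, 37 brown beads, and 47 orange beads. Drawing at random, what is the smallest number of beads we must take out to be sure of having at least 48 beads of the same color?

310

Treat the 9 colors as pigeonholes.
In the worst case we take at most 47 of each color, but all 5 black, all 30 beige, all 43 tan, all 39 silver, all 37 blue, all 24 gold, and all 37 brown (fewer than 47), giving 5 + 30 + 43 + 39 + 37 + 24 + 47 + 37 + 47 = 309.
One more bead then forces some color to 48, so 309 + 1 = 310.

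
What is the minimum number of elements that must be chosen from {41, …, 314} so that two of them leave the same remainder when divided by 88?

89

Group the integers by remainder mod 88; there are 88 residue classes, each nonempty in this range.
Choosing one from each class (88 integers) avoids any shared remainder.
One more choice must repeat a class, so two differ by a multiple of 88. Hence 88 + 1 = 89.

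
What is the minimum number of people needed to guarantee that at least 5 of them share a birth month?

There are 12 months of the year acting as pigeonholes.
With 12 × 4 = 48 people we could place exactly 4 in each, with no class reaching 5.
One more forces some class to hold 5, so 48 + 1 = 49.

49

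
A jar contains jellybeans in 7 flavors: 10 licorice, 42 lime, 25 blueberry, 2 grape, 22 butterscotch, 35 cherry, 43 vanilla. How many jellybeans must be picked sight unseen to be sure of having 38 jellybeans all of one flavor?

In the worst case we take at most 37 of each flavor, but all 10 licorice, all 25 blueberry, all 2 grape, all 22 butterscotch, and all 35 cherry (fewer than 37), giving 10 + 37 + 25 + 2 + 22 + 35 + 37 = 168.
One more jellybean then forces some flavor to 38, so 168 + 1 = 169.

169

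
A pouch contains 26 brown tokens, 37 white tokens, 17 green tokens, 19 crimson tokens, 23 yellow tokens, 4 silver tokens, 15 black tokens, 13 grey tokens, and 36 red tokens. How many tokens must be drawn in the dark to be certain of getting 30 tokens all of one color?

176

In the worst case we take at most 29 of each color, but all 26 brown, all 17 green, all 19 crimson, all 23 yellow, all 4 silver, all 15 black, and all 13 grey (fewer than 29), giving 26 + 29 + 17 + 19 + 23 + 4 + 15 + 13 + 29 = 175.
One more token then forces some color to 30, so 175 + 1 = 176.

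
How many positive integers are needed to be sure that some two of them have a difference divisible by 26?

27

Two integers differ by a multiple of 26 exactly when they share a remainder mod 26.
There are 26 residue classes mod 26, so 26 integers can all lie in distinct classes.
One more integer must repeat a residue, giving a difference divisible by 26. So n = 26 + 1 = 27.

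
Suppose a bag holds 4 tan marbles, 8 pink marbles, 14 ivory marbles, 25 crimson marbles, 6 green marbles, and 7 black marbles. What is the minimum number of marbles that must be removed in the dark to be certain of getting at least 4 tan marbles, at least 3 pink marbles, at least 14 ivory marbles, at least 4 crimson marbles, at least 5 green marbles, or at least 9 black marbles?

33

Each of the 6 colors has its own threshold; avoid all of them simultaneously.
The worst case stops just short of every target: 3 tan, 2 pink, 13 ivory, 3 crimson, 4 green, all 7 black — 3 + 2 + 13 + 3 + 4 + 7 = 32 marbles.
One more marble must push some color to its target, so 32 + 1 = 33.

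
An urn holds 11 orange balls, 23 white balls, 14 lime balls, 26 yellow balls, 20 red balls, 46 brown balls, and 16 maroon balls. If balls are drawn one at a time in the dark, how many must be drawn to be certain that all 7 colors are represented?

The hardest color to obtain is orange: we could draw every other ball first — 156 − 11 = 145 balls — without a single orange one.
The next draw must be orange, so 145 + 1 = 146.

146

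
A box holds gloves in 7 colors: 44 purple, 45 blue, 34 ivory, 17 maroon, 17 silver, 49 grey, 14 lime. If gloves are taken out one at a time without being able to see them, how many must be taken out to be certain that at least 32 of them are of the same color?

In the worst case we take at most 31 of each color, but all 17 maroon, all 17 silver, and all 14 lime (fewer than 31), giving 31 + 31 + 31 + 17 + 17 + 31 + 14 = 172.
One more glove then forces some color to 32, so 172 + 1 = 173.

173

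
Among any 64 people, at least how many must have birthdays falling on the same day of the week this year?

There are 7 days of the week, which serve as the pigeonholes.
If each of the 7 days of the week held at most 9, the total would be at most 7 × 9 = 63 < 64, a contradiction.
So at least one holds ⌈64/7⌉ = 10.

10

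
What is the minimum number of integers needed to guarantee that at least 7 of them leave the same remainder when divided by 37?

223

There are 37 residue classes modulo 37 acting as pigeonholes.
With 37 × 6 = 222 integers we could place exactly 6 in each, with no class reaching 7.
One more forces some class to hold 7, so 222 + 1 = 223.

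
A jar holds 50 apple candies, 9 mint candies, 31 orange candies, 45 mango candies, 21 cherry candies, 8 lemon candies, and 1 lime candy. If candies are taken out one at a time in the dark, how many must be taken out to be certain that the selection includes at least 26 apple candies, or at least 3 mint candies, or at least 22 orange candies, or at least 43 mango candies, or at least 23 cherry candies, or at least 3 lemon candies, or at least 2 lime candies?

Each of the 7 flavors has its own threshold; avoid all of them simultaneously.
The worst case stops just short of every target: 25 apple, 2 mint, 21 orange, 42 mango, all 21 cherry, 2 lemon, 1 lime — 25 + 2 + 21 + 42 + 21 + 2 + 1 = 114 candies.
One more candy must push some flavor to its target, so 114 + 1 = 115.

115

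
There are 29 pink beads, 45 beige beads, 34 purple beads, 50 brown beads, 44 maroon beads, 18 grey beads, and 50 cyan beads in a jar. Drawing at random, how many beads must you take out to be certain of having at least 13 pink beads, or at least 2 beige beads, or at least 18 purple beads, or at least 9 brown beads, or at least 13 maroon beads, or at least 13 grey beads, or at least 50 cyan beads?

112

Each of the 7 colors has its own threshold; avoid all of them simultaneously.
The worst case stops just short of every target: 12 pink, 1 beige, 17 purple, 8 brown, 12 maroon, 12 grey, 49 cyan — 12 + 1 + 17 + 8 + 12 + 12 + 49 = 111 beads.
One more bead must push some color to its target, so 111 + 1 = 112.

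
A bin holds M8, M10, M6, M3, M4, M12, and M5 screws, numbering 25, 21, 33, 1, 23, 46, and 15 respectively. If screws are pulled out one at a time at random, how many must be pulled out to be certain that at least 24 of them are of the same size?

Treat the 7 sizes as pigeonholes.
In the worst case we take at most 23 of each size, but all 21 M10, all 1 M3, and all 15 M5 (fewer than 23), giving 23 + 21 + 23 + 1 + 23 + 23 + 15 = 129.
One more screw then forces some size to 24, so 129 + 1 = 130.

130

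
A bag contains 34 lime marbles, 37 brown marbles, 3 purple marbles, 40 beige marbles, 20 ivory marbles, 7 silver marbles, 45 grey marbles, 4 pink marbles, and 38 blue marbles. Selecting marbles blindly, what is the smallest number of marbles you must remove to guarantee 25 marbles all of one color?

155

Treat the 9 colors as pigeonholes.
In the worst case we take at most 24 of each color, but all 3 purple, all 20 ivory, all 7 silver, and all 4 pink (fewer than 24), giving 24 + 24 + 3 + 24 + 20 + 7 + 24 + 4 + 24 = 154.
One more marble then forces some color to 25, so 154 + 1 = 155.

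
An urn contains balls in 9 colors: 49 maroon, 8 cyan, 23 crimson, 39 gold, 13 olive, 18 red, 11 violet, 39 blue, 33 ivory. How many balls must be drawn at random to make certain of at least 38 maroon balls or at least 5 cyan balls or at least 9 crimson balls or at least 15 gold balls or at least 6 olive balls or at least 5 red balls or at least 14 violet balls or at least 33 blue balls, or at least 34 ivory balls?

149

The worst case stops just short of every target: 37 maroon, 4 cyan, 8 crimson, 14 gold, 5 olive, 4 red, all 11 violet, 32 blue, 33 ivory — 37 + 4 + 8 + 14 + 5 + 4 + 11 + 32 + 33 = 148 balls.
One more ball must push some color to its target, so 148 + 1 = 149.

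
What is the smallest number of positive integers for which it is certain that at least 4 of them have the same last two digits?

301

There are 100 possible two-digit endings acting as pigeonholes.
With 100 × 3 = 300 positive integers we could place exactly 3 in each, with no class reaching 4.
One more forces some class to hold 4, so 300 + 1 = 301.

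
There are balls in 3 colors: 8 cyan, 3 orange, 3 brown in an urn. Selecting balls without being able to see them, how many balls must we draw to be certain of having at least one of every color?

The hardest color to obtain is orange: we could draw every other ball first — 14 − 3 = 11 balls — without a single orange one.
The next draw must be orange, so 11 + 1 = 12.

12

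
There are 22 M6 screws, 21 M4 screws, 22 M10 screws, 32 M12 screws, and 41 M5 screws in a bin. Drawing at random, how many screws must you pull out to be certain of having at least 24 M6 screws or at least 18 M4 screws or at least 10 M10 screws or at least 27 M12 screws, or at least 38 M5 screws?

Each of the 5 sizes has its own threshold; avoid all of them simultaneously.
The worst case stops just short of every target: all 22 M6, 17 M4, 9 M10, 26 M12, 37 M5 — 22 + 17 + 9 + 26 + 37 = 111 screws.
One more screw must push some size to its target, so 111 + 1 = 112.

112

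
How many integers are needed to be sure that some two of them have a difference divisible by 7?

8

Use the pigeonhole principle on residue classes: two integers differ by a multiple of 7 exactly when they share a remainder mod 7.
There are 7 residue classes mod 7, so 7 integers can all lie in distinct classes.
One more integer must repeat a residue, giving a difference divisible by 7. So n = 7 + 1 = 8.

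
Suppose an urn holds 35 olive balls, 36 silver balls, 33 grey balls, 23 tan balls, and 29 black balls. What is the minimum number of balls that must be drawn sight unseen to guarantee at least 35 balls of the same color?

154

Treat the 5 colors as pigeonholes.
In the worst case we take at most 34 of each color, but all 33 grey, all 23 tan, and all 29 black (fewer than 34), giving 34 + 34 + 33 + 23 + 29 = 153.
One more ball then forces some color to 35, so 153 + 1 = 154.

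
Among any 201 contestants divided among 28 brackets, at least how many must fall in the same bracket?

8

If each of the 28 brackets held at most 7, the total would be at most 28 × 7 = 196 < 201, a contradiction.
So at least one holds ⌈201/28⌉ = 8.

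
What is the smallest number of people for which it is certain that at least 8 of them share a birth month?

There are 12 months of the year acting as pigeonholes.
With 12 × 7 = 84 people we could place exactly 7 in each, with no class reaching 8.
One more forces some class to hold 8, so 84 + 1 = 85.

85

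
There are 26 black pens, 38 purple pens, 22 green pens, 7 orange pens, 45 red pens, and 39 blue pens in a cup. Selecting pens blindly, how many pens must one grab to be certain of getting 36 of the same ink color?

In the worst case we take at most 35 of each ink color, but all 26 black, all 22 green, and all 7 orange (fewer than 35), giving 26 + 35 + 22 + 7 + 35 + 35 = 160.
One more pen then forces some ink color to 36, so 160 + 1 = 161.

161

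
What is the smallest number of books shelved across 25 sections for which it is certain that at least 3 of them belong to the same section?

51

There are 25 sections acting as pigeonholes.
With 25 × 2 = 50 books we could place exactly 2 in each, with no class reaching 3.
One more forces some class to hold 3, so 50 + 1 = 51.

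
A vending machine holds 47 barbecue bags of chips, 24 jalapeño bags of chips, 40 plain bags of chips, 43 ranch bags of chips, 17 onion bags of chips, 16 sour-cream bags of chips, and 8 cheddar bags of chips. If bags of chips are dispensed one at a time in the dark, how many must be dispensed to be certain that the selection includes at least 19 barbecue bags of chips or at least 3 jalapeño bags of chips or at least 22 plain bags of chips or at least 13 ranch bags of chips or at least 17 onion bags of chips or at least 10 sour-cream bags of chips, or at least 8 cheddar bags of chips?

Each of the 7 flavors has its own threshold; avoid all of them simultaneously.
The worst case stops just short of every target: 18 barbecue, 2 jalapeño, 21 plain, 12 ranch, 16 onion, 9 sour-cream, 7 cheddar — 18 + 2 + 21 + 12 + 16 + 9 + 7 = 85 bags of chips.
One more bag of chips must push some flavor to its target, so 85 + 1 = 86.

86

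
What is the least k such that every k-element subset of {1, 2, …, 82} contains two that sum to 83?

42

Partition {1, …, 82} into 41 pairs: {1,82}, {2,81}, …, {41,42}.
Choosing 41 integers — say the integers 1 through 41 — takes one from each pair and avoids the property.
Choosing 42 forces two into the same pair by pigeonhole, and those sum to 83. So 42.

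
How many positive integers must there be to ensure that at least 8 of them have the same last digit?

There are 10 possible last digits acting as pigeonholes.
With 10 × 7 = 70 positive integers we could place exactly 7 in each, with no class reaching 8.
One more forces some class to hold 8, so 70 + 1 = 71.

71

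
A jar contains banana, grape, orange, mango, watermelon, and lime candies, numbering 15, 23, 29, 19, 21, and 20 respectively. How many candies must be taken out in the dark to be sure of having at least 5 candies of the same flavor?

25

The worst case takes 4 candies of each flavor without reaching 5 of any: 6 × 4 = 24.
The next candy must bring some flavor to 5, so 24 + 1 = 25.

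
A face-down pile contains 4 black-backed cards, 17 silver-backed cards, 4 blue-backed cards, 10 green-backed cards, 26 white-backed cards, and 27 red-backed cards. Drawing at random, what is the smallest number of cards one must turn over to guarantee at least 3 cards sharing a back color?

13

The worst case takes 2 cards of each back color without reaching 3 of any: 6 × 2 = 12.
The next card must bring some back color to 3, so 12 + 1 = 13.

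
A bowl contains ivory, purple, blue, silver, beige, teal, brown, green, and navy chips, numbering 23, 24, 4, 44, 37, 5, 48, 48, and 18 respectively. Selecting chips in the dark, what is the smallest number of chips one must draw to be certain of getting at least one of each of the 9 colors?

The hardest color to obtain is blue: we could draw every other chip first — 251 − 4 = 247 chips — without a single blue one.
The next draw must be blue, so 247 + 1 = 248.

248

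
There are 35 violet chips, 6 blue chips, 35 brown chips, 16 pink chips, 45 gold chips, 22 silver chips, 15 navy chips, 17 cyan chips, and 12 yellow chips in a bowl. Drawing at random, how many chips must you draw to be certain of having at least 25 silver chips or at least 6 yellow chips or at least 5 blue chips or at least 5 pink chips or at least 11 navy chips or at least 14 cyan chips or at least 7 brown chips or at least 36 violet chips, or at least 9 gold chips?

108

The worst case stops just short of every target: 35 violet, 4 blue, 6 brown, 4 pink, 8 gold, all 22 silver, 10 navy, 13 cyan, 5 yellow — 35 + 4 + 6 + 4 + 8 + 22 + 10 + 13 + 5 = 107 chips.
One more chip must push some color to its target, so 107 + 1 = 108.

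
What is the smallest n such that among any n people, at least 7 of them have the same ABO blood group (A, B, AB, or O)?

25

There are 4 ABO blood groups acting as pigeonholes.
With 4 × 6 = 24 people we could place exactly 6 in each, with no class reaching 7.
One more forces some class to hold 7, so 24 + 1 = 25.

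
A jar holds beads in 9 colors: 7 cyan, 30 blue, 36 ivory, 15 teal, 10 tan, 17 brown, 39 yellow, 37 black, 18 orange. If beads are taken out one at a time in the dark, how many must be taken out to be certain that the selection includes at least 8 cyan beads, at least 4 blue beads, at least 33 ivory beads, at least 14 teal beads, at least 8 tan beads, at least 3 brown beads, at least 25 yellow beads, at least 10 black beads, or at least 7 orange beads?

104

The worst case stops just short of every target: 7 cyan, 3 blue, 32 ivory, 13 teal, 7 tan, 2 brown, 24 yellow, 9 black, 6 orange — 7 + 3 + 32 + 13 + 7 + 2 + 24 + 9 + 6 = 103 beads.
One more bead must push some color to its target, so 103 + 1 = 104.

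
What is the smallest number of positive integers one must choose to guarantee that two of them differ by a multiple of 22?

23

Two integers differ by a multiple of 22 exactly when they share a remainder mod 22.
There are 22 residue classes mod 22, so 22 integers can all lie in distinct classes.
One more integer must repeat a residue, giving a difference divisible by 22. So n = 22 + 1 = 23.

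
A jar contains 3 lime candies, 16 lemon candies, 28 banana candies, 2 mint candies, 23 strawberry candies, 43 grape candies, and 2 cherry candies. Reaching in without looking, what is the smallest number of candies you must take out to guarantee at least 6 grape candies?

80

To avoid grape candies as long as possible, exhaust the other 6 flavors first.
The worst case draws every non-grape candy first: 3 + 16 + 28 + 2 + 23 + 2 = 74.
The next 6 draws are then forced to be grape, giving 74 + 6 = 80.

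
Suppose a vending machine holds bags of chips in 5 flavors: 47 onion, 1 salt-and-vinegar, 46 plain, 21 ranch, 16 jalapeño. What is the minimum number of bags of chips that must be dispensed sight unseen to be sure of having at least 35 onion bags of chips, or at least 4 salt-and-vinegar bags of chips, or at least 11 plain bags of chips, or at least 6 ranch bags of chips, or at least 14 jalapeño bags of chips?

64

Each of the 5 flavors has its own threshold; avoid all of them simultaneously.
The worst case stops just short of every target: 34 onion, all 1 salt-and-vinegar, 10 plain, 5 ranch, 13 jalapeño — 34 + 1 + 10 + 5 + 13 = 63 bags of chips.
One more bag of chips must push some flavor to its target, so 63 + 1 = 64.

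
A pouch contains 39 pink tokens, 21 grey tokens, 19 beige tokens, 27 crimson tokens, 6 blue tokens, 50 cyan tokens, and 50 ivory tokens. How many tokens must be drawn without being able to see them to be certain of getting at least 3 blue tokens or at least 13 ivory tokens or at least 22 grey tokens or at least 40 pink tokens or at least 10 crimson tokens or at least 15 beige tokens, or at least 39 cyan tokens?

136

The worst case stops just short of every target: 39 pink, 21 grey, 14 beige, 9 crimson, 2 blue, 38 cyan, 12 ivory — 39 + 21 + 14 + 9 + 2 + 38 + 12 = 135 tokens.
One more token must push some color to its target, so 135 + 1 = 136.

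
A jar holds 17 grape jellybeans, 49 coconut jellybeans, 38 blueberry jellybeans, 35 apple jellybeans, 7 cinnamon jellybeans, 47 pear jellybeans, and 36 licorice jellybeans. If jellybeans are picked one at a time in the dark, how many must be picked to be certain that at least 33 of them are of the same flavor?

185

In the worst case we take at most 32 of each flavor, but all 17 grape and all 7 cinnamon (fewer than 32), giving 17 + 32 + 32 + 32 + 7 + 32 + 32 = 184.
One more jellybean then forces some flavor to 33, so 184 + 1 = 185.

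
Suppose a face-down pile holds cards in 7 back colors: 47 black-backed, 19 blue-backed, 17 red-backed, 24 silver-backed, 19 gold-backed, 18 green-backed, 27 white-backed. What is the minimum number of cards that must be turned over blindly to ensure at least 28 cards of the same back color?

In the worst case we take at most 27 of each back color, but all 19 blue-backed, all 17 red-backed, all 24 silver-backed, all 19 gold-backed, and all 18 green-backed (fewer than 27), giving 27 + 19 + 17 + 24 + 19 + 18 + 27 = 151.
One more card then forces some back color to 28, so 151 + 1 = 152.

152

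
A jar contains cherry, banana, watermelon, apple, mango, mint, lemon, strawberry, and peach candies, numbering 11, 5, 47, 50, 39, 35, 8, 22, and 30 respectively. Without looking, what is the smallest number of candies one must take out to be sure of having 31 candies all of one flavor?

In the worst case we take at most 30 of each flavor, but all 11 cherry, all 5 banana, all 8 lemon, and all 22 strawberry (fewer than 30), giving 11 + 5 + 30 + 30 + 30 + 30 + 8 + 22 + 30 = 196.
One more candy then forces some flavor to 31, so 196 + 1 = 197.

197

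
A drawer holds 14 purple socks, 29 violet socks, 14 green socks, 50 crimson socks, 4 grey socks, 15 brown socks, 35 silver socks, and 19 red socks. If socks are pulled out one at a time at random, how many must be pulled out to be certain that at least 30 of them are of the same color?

Treat the 8 colors as pigeonholes.
In the worst case we take at most 29 of each color, but all 14 purple, all 14 green, all 4 grey, all 15 brown, and all 19 red (fewer than 29), giving 14 + 29 + 14 + 29 + 4 + 15 + 29 + 19 = 153.
One more sock then forces some color to 30, so 153 + 1 = 154.

154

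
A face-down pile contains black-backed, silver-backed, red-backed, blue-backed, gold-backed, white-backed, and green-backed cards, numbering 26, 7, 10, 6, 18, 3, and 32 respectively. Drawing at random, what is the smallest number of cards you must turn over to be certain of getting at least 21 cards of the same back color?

In the worst case we take at most 20 of each back color, but all 7 silver-backed, all 10 red-backed, all 6 blue-backed, all 18 gold-backed, and all 3 white-backed (fewer than 20), giving 20 + 7 + 10 + 6 + 18 + 3 + 20 = 84.
One more card then forces some back color to 21, so 84 + 1 = 85.

85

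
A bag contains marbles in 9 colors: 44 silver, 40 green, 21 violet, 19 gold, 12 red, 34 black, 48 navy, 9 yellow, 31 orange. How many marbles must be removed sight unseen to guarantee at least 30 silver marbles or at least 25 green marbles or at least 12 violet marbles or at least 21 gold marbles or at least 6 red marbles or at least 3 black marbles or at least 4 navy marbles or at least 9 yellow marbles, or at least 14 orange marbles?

The worst case stops just short of every target: 29 silver, 24 green, 11 violet, all 19 gold, 5 red, 2 black, 3 navy, 8 yellow, 13 orange — 29 + 24 + 11 + 19 + 5 + 2 + 3 + 8 + 13 = 114 marbles.
One more marble must push some color to its target, so 114 + 1 = 115.

115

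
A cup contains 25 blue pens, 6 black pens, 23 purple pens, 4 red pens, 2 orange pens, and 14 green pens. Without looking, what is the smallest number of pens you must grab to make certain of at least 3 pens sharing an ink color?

13

The worst case takes 2 pens of each ink color without reaching 3 of any: 6 × 2 = 12.
The next pen must bring some ink color to 3, so 12 + 1 = 13.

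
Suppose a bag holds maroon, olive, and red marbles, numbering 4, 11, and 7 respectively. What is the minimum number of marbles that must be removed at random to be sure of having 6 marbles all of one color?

15

In the worst case we take at most 5 of each color, but all 4 maroon (fewer than 5), giving 4 + 5 + 5 = 14.
One more marble then forces some color to 6, so 14 + 1 = 15.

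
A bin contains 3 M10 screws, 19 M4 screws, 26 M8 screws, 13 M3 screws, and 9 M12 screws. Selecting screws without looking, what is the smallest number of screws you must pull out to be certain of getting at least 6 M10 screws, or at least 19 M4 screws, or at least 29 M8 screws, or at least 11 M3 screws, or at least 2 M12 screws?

The worst case stops just short of every target: all 3 M10, 18 M4, all 26 M8, 10 M3, 1 M12 — 3 + 18 + 26 + 10 + 1 = 58 screws.
One more screw must push some size to its target, so 58 + 1 = 59.

59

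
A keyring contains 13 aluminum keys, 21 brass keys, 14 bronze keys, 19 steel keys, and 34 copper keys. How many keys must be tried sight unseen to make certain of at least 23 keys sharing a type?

Treat the 5 types as pigeonholes.
In the worst case we take at most 22 of each type, but all 13 aluminum, all 21 brass, all 14 bronze, and all 19 steel (fewer than 22), giving 13 + 21 + 14 + 19 + 22 = 89.
One more key then forces some type to 23, so 89 + 1 = 90.

90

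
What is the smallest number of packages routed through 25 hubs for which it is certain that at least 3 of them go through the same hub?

There are 25 hubs acting as pigeonholes.
With 25 × 2 = 50 packages we could place exactly 2 in each, with no class reaching 3.
One more forces some class to hold 3, so 50 + 1 = 51.

51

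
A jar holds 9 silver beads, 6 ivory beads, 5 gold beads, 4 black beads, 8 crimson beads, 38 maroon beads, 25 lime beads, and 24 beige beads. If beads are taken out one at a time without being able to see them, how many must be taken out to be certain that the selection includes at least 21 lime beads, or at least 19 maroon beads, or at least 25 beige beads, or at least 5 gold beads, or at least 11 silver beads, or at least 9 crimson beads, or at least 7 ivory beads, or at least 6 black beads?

The worst case stops just short of every target: all 9 silver, 6 ivory, 4 gold, all 4 black, 8 crimson, 18 maroon, 20 lime, 24 beige — 9 + 6 + 4 + 4 + 8 + 18 + 20 + 24 = 93 beads.
One more bead must push some color to its target, so 93 + 1 = 94.

94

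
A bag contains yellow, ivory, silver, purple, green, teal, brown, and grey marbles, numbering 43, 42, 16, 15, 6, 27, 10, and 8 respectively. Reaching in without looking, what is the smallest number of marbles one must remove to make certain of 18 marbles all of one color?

107

Treat the 8 colors as pigeonholes.
In the worst case we take at most 17 of each color, but all 16 silver, all 15 purple, all 6 green, all 10 brown, and all 8 grey (fewer than 17), giving 17 + 17 + 16 + 15 + 6 + 17 + 10 + 8 = 106.
One more marble then forces some color to 18, so 106 + 1 = 107.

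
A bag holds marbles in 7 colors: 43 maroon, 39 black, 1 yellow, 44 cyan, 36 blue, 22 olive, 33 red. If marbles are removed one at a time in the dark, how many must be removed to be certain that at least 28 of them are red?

213

The worst case draws every non-red marble first: 43 + 39 + 1 + 44 + 36 + 22 = 185.
The next 28 draws are then forced to be red, giving 185 + 28 = 213.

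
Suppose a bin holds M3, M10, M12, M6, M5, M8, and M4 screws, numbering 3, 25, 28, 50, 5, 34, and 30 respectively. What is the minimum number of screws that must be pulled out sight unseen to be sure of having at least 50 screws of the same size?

175

In the worst case we take at most 49 of each size, but all 3 M3, all 25 M10, all 28 M12, all 5 M5, all 34 M8, and all 30 M4 (fewer than 49), giving 3 + 25 + 28 + 49 + 5 + 34 + 30 = 174.
One more screw then forces some size to 50, so 174 + 1 = 175.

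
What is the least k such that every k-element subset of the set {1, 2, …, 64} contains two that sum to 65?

Partition {1, …, 64} into 32 pairs: {1,64}, {2,63}, …, {32,33}.
Choosing 32 integers — say the integers 1 through 32 — takes one from each pair and avoids the property.
Choosing 33 forces two into the same pair by pigeonhole, and those sum to 65. So 33.

33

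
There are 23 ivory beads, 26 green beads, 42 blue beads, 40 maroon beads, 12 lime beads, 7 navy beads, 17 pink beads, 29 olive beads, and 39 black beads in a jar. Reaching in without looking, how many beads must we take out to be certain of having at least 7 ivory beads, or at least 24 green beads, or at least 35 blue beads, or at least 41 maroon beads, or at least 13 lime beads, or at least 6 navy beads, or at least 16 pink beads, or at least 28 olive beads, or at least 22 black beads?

184

The worst case stops just short of every target: 6 ivory, 23 green, 34 blue, 40 maroon, 12 lime, 5 navy, 15 pink, 27 olive, 21 black — 6 + 23 + 34 + 40 + 12 + 5 + 15 + 27 + 21 = 183 beads.
One more bead must push some color to its target, so 183 + 1 = 184.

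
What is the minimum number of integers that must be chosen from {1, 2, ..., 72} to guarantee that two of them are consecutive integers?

37

Partition {1, …, 72} into 36 pairs: {1,2}, {3,4}, …, {71,72}.
Choosing 36 integers — say the 36 even numbers 2, 4, …, 72 — takes one from each pair and avoids the property.
Choosing 37 forces two into the same pair by pigeonhole, and those are consecutive. So 37.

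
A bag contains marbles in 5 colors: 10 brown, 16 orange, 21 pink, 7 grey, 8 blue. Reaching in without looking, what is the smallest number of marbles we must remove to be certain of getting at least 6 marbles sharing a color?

26

Treat the 5 colors as pigeonholes.
The worst case takes 5 marbles of each color without reaching 6 of any: 5 × 5 = 25.
The next marble must bring some color to 6, so 25 + 1 = 26.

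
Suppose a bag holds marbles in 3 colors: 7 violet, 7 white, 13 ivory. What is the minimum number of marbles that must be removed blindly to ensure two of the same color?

4

The worst case takes 1 marble of each color without reaching 2 of any: 3 × 1 = 3.
The next marble must bring some color to 2, so 3 + 1 = 4.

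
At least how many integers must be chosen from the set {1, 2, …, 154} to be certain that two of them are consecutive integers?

Partition {1, …, 154} into 77 pairs: {1,2}, {3,4}, …, {153,154}.
Choosing 77 integers — say the 77 even numbers 2, 4, …, 154 — takes one from each pair and avoids the property.
Choosing 78 forces two into the same pair by pigeonhole, and those are consecutive. So 78.

78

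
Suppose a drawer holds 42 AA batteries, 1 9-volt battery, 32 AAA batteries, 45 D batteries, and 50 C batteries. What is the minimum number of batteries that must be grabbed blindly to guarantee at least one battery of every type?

170

The hardest type to obtain is 9-volt: we could draw every other battery first — 170 − 1 = 169 batteries — without a single 9-volt one.
The next draw must be 9-volt, so 169 + 1 = 170.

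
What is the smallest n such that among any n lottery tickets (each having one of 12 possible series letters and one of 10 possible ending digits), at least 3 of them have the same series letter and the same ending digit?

241

There are 12 × 10 = 120 (series letter, ending digit) combinations acting as pigeonholes.
With 120 × 2 = 240 lottery tickets we could place exactly 2 in each, with no (series letter, ending digit) pair reaching 3.
One more forces some (series letter, ending digit) pair to hold 3, so 240 + 1 = 241.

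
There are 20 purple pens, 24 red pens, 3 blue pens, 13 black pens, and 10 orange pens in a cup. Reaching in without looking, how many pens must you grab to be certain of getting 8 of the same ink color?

32

In the worst case we take at most 7 of each ink color, but all 3 blue (fewer than 7), giving 7 + 7 + 3 + 7 + 7 = 31.
One more pen then forces some ink color to 8, so 31 + 1 = 32.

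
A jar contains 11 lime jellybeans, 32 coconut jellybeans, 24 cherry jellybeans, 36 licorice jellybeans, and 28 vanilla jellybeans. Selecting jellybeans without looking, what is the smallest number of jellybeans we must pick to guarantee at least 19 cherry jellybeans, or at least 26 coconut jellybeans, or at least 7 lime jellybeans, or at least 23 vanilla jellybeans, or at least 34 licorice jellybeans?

105

The worst case stops just short of every target: 6 lime, 25 coconut, 18 cherry, 33 licorice, 22 vanilla — 6 + 25 + 18 + 33 + 22 = 104 jellybeans.
One more jellybean must push some flavor to its target, so 104 + 1 = 105.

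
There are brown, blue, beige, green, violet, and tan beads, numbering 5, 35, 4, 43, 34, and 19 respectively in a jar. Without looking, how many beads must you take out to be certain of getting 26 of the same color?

104

In the worst case we take at most 25 of each color, but all 5 brown, all 4 beige, and all 19 tan (fewer than 25), giving 5 + 25 + 4 + 25 + 25 + 19 = 103.
One more bead then forces some color to 26, so 103 + 1 = 104.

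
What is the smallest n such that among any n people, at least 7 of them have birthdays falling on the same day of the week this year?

There are 7 days of the week acting as pigeonholes.
With 7 × 6 = 42 people we could place exactly 6 in each, with no class reaching 7.
One more forces some class to hold 7, so 42 + 1 = 43.

43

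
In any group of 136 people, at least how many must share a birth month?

12

If each of the 12 months of the year held at most 11, the total would be at most 12 × 11 = 132 < 136, a contradiction.
So at least one holds ⌈136/12⌉ = 12.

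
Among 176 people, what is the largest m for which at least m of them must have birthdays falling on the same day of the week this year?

If each of the 7 days of the week held at most 25, the total would be at most 7 × 25 = 175 < 176, a contradiction.
So at least one holds ⌈176/7⌉ = 26.

26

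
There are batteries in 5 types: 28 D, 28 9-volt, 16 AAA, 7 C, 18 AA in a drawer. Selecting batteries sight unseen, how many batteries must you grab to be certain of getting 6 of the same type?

The worst case takes 5 batteries of each type without reaching 6 of any: 5 × 5 = 25.
The next battery must bring some type to 6, so 25 + 1 = 26.

26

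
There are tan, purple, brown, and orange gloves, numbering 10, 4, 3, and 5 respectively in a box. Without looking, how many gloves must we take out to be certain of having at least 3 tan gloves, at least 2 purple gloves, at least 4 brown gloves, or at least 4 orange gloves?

10

The worst case stops just short of every target: 2 tan, 1 purple, 3 brown, 3 orange — 2 + 1 + 3 + 3 = 9 gloves.
One more glove must push some color to its target, so 9 + 1 = 10.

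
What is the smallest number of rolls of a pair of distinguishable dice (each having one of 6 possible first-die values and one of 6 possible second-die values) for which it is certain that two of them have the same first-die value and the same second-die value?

There are 6 × 6 = 36 (first-die value, second-die value) combinations acting as pigeonholes.
With 36 rolls of a pair of distinguishable dice we could place one in each, avoiding any repeat.
One more forces some (first-die value, second-die value) pair to hold 2, so 36 + 1 = 37.

37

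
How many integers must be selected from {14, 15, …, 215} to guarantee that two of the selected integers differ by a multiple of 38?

39

Group the integers by remainder mod 38; there are 38 residue classes, each nonempty in this range.
Choosing one from each class (38 integers) avoids any shared remainder.
One more choice must repeat a class, so two differ by a multiple of 38. Hence 38 + 1 = 39.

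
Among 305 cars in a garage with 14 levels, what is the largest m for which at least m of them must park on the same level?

If each of the 14 levels held at most 21, the total would be at most 14 × 21 = 294 < 305, a contradiction.
So at least one holds ⌈305/14⌉ = 22.

22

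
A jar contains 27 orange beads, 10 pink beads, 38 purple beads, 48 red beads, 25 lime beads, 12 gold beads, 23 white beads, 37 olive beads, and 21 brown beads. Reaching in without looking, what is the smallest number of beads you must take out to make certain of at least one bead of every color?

The hardest color to obtain is pink: we could draw every other bead first — 241 − 10 = 231 beads — without a single pink one.
The next draw must be pink, so 231 + 1 = 232.

232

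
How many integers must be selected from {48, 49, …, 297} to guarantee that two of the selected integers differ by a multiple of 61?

62

Group the integers by remainder mod 61; there are 61 residue classes, each nonempty in this range.
Choosing one from each class (61 integers) avoids any shared remainder.
One more choice must repeat a class, so two differ by a multiple of 61. Hence 61 + 1 = 62.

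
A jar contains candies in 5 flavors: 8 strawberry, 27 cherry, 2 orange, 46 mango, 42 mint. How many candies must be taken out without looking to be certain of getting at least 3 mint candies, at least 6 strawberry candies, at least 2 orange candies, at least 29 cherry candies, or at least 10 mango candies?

45

Each of the 5 flavors has its own threshold; avoid all of them simultaneously.
The worst case stops just short of every target: 5 strawberry, all 27 cherry, 1 orange, 9 mango, 2 mint — 5 + 27 + 1 + 9 + 2 = 44 candies.
One more candy must push some flavor to its target, so 44 + 1 = 45.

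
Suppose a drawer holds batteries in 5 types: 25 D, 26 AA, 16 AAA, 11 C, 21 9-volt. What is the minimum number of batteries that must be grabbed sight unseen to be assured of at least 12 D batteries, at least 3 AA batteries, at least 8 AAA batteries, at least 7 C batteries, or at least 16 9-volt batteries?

The worst case stops just short of every target: 11 D, 2 AA, 7 AAA, 6 C, 15 9-volt — 11 + 2 + 7 + 6 + 15 = 41 batteries.
One more battery must push some type to its target, so 41 + 1 = 42.

42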